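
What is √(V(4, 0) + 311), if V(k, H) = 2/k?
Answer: √1246/2 ≈ 17.649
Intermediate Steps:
√(V(4, 0) + 311) = √(2/4 + 311) = √(2*(¼) + 311) = √(½ + 311) = √(623/2) = √1246/2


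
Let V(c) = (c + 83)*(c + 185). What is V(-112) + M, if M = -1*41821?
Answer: -43938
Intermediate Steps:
V(c) = (83 + c)*(185 + c)
M = -41821
V(-112) + M = (15355 + (-112)² + 268*(-112)) - 41821 = (15355 + 12544 - 30016) - 41821 = -2117 - 41821 = -43938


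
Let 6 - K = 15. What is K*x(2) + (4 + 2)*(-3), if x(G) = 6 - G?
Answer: -54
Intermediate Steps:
K = -9 (K = 6 - 1*15 = 6 - 15 = -9)
K*x(2) + (4 + 2)*(-3) = -9*(6 - 1*2) + (4 + 2)*(-3) = -9*(6 - 2) + 6*(-3) = -9*4 - 18 = -36 - 18 = -54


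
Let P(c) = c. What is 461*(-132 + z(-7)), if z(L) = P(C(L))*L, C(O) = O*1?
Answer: -38263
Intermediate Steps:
C(O) = O
z(L) = L² (z(L) = L*L = L²)
461*(-132 + z(-7)) = 461*(-132 + (-7)²) = 461*(-132 + 49) = 461*(-83) = -38263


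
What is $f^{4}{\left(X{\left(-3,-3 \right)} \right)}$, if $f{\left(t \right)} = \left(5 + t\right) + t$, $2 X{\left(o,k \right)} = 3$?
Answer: $4096$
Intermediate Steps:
$X{\left(o,k \right)} = \frac{3}{2}$ ($X{\left(o,k \right)} = \frac{1}{2} \cdot 3 = \frac{3}{2}$)
$f{\left(t \right)} = 5 + 2 t$
$f^{4}{\left(X{\left(-3,-3 \right)} \right)} = \left(5 + 2 \cdot \frac{3}{2}\right)^{4} = \left(5 + 3\right)^{4} = 8^{4} = 4096$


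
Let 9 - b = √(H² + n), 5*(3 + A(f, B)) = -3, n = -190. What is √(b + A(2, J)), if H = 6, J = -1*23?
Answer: √(135 - 25*I*√154)/5 ≈ 3.0768 - 2.0166*I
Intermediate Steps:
J = -23
A(f, B) = -18/5 (A(f, B) = -3 + (⅕)*(-3) = -3 - ⅗ = -18/5)
b = 9 - I*√154 (b = 9 - √(6² - 190) = 9 - √(36 - 190) = 9 - √(-154) = 9 - I*√154 ≈ 9.0 - 12.41*I)
√(b + A(2, J)) = √((9 - I*√154) - 18/5) = √(27/5 - I*√154)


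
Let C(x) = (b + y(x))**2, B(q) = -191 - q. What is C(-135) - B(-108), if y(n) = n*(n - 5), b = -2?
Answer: 357134487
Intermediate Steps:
y(n) = n*(-5 + n)
C(x) = (-2 + x*(-5 + x))**2
C(-135) - B(-108) = (-2 - 135*(-5 - 135))**2 - (-191 - 1*(-108)) = (-2 - 135*(-140))**2 - (-191 + 108) = (-2 + 18900)**2 - 1*(-83) = 18898**2 + 83 = 357134404 + 83 = 357134487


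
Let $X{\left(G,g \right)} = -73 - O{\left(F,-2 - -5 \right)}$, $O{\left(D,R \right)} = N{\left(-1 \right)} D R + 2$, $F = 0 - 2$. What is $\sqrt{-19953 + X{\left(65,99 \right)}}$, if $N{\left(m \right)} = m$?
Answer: $3 i \sqrt{2226} \approx 141.54 i$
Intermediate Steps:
$F = -2$ ($F = 0 - 2 = -2$)
$O{\left(D,R \right)} = 2 - D R$ ($O{\left(D,R \right)} = - D R + 2 = 2 - D R$)
$X{\left(G,g \right)} = -81$ ($X{\left(G,g \right)} = -73 - \left(2 - - 2 \left(-2 - -5\right)\right) = -73 - \left(2 - - 2 \left(-2 + 5\right)\right) = -73 - \left(2 - \left(-2\right) 3\right) = -73 - \left(2 + 6\right) = -73 - 8 = -81$)
$\sqrt{-19953 + X{\left(65,99 \right)}} = \sqrt{-19953 - 81} = \sqrt{-20034} = 3 i \sqrt{2226}$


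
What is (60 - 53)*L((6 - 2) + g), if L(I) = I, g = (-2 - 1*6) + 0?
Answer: -28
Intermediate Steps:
g = -8 (g = (-2 - 6) + 0 = -8 + 0 = -8)
(60 - 53)*L((6 - 2) + g) = (60 - 53)*((6 - 2) - 8) = 7*(4 - 8) = 7*(-4) = -28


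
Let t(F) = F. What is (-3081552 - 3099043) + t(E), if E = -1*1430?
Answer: -6182025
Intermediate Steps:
E = -1430
(-3081552 - 3099043) + t(E) = (-3081552 - 3099043) - 1430 = -6180595 - 1430 = -6182025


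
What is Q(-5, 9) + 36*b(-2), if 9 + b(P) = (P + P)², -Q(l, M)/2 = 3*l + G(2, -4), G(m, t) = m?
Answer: 278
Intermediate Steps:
Q(l, M) = -4 - 6*l (Q(l, M) = -2*(3*l + 2) = -2*(2 + 3*l) = -4 - 6*l)
b(P) = -9 + 4*P² (b(P) = -9 + (P + P)² = -9 + (2*P)² = -9 + 4*P²)
Q(-5, 9) + 36*b(-2) = (-4 - 6*(-5)) + 36*(-9 + 4*(-2)²) = (-4 + 30) + 36*(-9 + 4*4) = 26 + 36*(-9 + 16) = 26 + 36*7 = 26 + 252 = 278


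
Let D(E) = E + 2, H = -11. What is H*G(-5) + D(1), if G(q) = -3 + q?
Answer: 91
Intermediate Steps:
D(E) = 2 + E
H*G(-5) + D(1) = -11*(-3 - 5) + (2 + 1) = -11*(-8) + 3 = 88 + 3 = 91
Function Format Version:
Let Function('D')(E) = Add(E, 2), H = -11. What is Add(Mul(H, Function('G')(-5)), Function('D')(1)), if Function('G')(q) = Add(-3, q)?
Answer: 91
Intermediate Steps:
Function('D')(E) = Add(2, E)
Add(Mul(H, Function('G')(-5)), Function('D')(1)) = Add(Mul(-11, Add(-3, -5)), Add(2, 1)) = Add(Mul(-11, -8), 3) = Add(88, 3) = 91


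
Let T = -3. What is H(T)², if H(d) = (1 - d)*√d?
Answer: -48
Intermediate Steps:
H(d) = √d*(1 - d)
H(T)² = (√(-3)*(1 - 1*(-3)))² = ((I*√3)*(1 + 3))² = ((I*√3)*4)² = (4*I*√3)² = -48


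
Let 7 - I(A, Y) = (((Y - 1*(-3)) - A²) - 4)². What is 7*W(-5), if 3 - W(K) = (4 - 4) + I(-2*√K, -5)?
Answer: 1344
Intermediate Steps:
I(A, Y) = 7 - (-1 + Y - A²)² (I(A, Y) = 7 - (((Y - 1*(-3)) - A²) - 4)² = 7 - (((Y + 3) - A²) - 4)² = 7 - (((3 + Y) - A²) - 4)² = 7 - ((3 + Y - A²) - 4)² = 7 - (-1 + Y - A²)²)
W(K) = -4 + (6 + 4*K)² (W(K) = 3 - ((4 - 4) + (7 - (1 + (-2*√K)² - 1*(-5))²)) = 3 - (0 + (7 - (1 + 4*K + 5)²)) = 3 - (0 + (7 - (6 + 4*K)²)) = 3 - (7 - (6 + 4*K)²) = 3 + (-7 + (6 + 4*K)²) = -4 + (6 + 4*K)²)
7*W(-5) = 7*(-4 + 4*(3 + 2*(-5))²) = 7*(-4 + 4*(3 - 10)²) = 7*(-4 + 4*(-7)²) = 7*(-4 + 4*49) = 7*(-4 + 196) = 7*192 = 1344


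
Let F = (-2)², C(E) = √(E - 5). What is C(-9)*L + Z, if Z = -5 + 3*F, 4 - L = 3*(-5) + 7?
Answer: 7 + 12*I*√14 ≈ 7.0 + 44.9*I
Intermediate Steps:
C(E) = √(-5 + E)
L = 12 (L = 4 - (3*(-5) + 7) = 4 - (-15 + 7) = 4 - 1*(-8) = 4 + 8 = 12)
F = 4
Z = 7 (Z = -5 + 3*4 = -5 + 12 = 7)
C(-9)*L + Z = √(-5 - 9)*12 + 7 = √(-14)*12 + 7 = (I*√14)*12 + 7 = 12*I*√14 + 7 = 7 + 12*I*√14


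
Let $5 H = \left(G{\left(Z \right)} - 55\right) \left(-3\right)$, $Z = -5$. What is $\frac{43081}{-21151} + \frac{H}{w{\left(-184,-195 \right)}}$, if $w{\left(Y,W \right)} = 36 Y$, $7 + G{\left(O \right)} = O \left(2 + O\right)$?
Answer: $- \frac{476608337}{233507040} \approx -2.0411$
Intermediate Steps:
$G{\left(O \right)} = -7 + O \left(2 + O\right)$
$H = \frac{141}{5}$ ($H = \frac{\left(\left(-7 + \left(-5\right)^{2} + 2 \left(-5\right)\right) - 55\right) \left(-3\right)}{5} = \frac{\left(\left(-7 + 25 - 10\right) - 55\right) \left(-3\right)}{5} = \frac{\left(8 - 55\right) \left(-3\right)}{5} = \frac{\left(-47\right) \left(-3\right)}{5} = \frac{1}{5} \cdot 141 = \frac{141}{5} \approx 28.2$)
$\frac{43081}{-21151} + \frac{H}{w{\left(-184,-195 \right)}} = \frac{43081}{-21151} + \frac{141}{5 \cdot 36 \left(-184\right)} = 43081 \left(- \frac{1}{21151}\right) + \frac{141}{5 \left(-6624\right)} = - \frac{43081}{21151} + \frac{141}{5} \left(- \frac{1}{6624}\right) = - \frac{43081}{21151} - \frac{47}{11040} = - \frac{476608337}{233507040}$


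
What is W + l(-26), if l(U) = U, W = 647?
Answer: 621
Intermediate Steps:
W + l(-26) = 647 - 26 = 621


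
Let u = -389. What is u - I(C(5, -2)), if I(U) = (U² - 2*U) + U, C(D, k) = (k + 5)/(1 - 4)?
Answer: -391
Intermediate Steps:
C(D, k) = -5/3 - k/3 (C(D, k) = (5 + k)/(-3) = (5 + k)*(-⅓) = -5/3 - k/3)
I(U) = U² - U
u - I(C(5, -2)) = -389 - (-5/3 - ⅓*(-2))*(-1 + (-5/3 - ⅓*(-2))) = -389 - (-5/3 + ⅔)*(-1 + (-5/3 + ⅔)) = -389 - (-1)*(-1 - 1) = -389 - (-1)*(-2) = -389 - 1*2 = -389 - 2 = -391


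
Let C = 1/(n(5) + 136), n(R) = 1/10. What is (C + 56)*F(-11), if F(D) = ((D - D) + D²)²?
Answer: 1116024866/1361 ≈ 8.2000e+5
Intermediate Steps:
n(R) = ⅒
F(D) = D⁴ (F(D) = (0 + D²)² = (D²)² = D⁴)
C = 10/1361 (C = 1/(⅒ + 136) = 1/(1361/10) = 10/1361 ≈ 0.0073475)
(C + 56)*F(-11) = (10/1361 + 56)*(-11)⁴ = (76226/1361)*14641 = 1116024866/1361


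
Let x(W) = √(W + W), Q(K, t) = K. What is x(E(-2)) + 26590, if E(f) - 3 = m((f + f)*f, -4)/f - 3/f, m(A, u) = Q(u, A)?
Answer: 26590 + √13 ≈ 26594.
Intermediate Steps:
m(A, u) = u
E(f) = 3 - 7/f (E(f) = 3 + (-4/f - 3/f) = 3 - 7/f)
x(W) = √2*√W (x(W) = √(2*W) = √2*√W)
x(E(-2)) + 26590 = √2*√(3 - 7/(-2)) + 26590 = √2*√(3 - 7*(-½)) + 26590 = √2*√(3 + 7/2) + 26590 = √2*√(13/2) + 26590 = √2*(√26/2) + 26590 = √13 + 26590 = 26590 + √13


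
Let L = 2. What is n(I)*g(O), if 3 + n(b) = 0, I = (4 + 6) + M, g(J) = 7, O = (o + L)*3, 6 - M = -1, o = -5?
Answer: -21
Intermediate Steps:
M = 7 (M = 6 - 1*(-1) = 6 + 1 = 7)
O = -9 (O = (-5 + 2)*3 = -3*3 = -9)
I = 17 (I = (4 + 6) + 7 = 10 + 7 = 17)
n(b) = -3 (n(b) = -3 + 0 = -3)
n(I)*g(O) = -3*7 = -21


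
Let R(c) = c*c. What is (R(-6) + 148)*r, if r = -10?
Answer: -1840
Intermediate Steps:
R(c) = c²
(R(-6) + 148)*r = ((-6)² + 148)*(-10) = (36 + 148)*(-10) = 184*(-10) = -1840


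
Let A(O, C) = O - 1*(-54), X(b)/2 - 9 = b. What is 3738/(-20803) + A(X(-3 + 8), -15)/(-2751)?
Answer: -11989084/57229053 ≈ -0.20949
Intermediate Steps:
X(b) = 18 + 2*b
A(O, C) = 54 + O (A(O, C) = O + 54 = 54 + O)
3738/(-20803) + A(X(-3 + 8), -15)/(-2751) = 3738/(-20803) + (54 + (18 + 2*(-3 + 8)))/(-2751) = 3738*(-1/20803) + (54 + (18 + 2*5))*(-1/2751) = -3738/20803 + (54 + (18 + 10))*(-1/2751) = -3738/20803 + (54 + 28)*(-1/2751) = -3738/20803 + 82*(-1/2751) = -3738/20803 - 82/2751 = -11989084/57229053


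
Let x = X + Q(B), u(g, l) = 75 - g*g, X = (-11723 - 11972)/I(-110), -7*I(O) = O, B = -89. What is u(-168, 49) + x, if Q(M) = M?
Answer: -654409/22 ≈ -29746.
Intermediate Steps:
I(O) = -O/7
X = -33173/22 (X = (-11723 - 11972)/((-⅐*(-110))) = -23695/110/7 = -23695*7/110 = -33173/22 ≈ -1507.9)
u(g, l) = 75 - g²
x = -35131/22 (x = -33173/22 - 89 = -35131/22 ≈ -1596.9)
u(-168, 49) + x = (75 - 1*(-168)²) - 35131/22 = (75 - 1*28224) - 35131/22 = (75 - 28224) - 35131/22 = -28149 - 35131/22 = -654409/22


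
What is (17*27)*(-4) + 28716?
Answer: 26880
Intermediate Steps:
(17*27)*(-4) + 28716 = 459*(-4) + 28716 = -1836 + 28716 = 26880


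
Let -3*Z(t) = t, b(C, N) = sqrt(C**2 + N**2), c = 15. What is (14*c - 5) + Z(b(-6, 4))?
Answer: 205 - 2*sqrt(13)/3 ≈ 202.60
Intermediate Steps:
Z(t) = -t/3
(14*c - 5) + Z(b(-6, 4)) = (14*15 - 5) - sqrt((-6)**2 + 4**2)/3 = (210 - 5) - sqrt(36 + 16)/3 = 205 - 2*sqrt(13)/3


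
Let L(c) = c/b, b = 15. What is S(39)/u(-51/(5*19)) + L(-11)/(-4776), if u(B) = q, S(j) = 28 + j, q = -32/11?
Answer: -6599791/286560 ≈ -23.031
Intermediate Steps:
q = -32/11 (q = -32*1/11 = -32/11 ≈ -2.9091)
L(c) = c/15
u(B) = -32/11
S(39)/u(-51/(5*19)) + L(-11)/(-4776) = (28 + 39)/(-32/11) + ((1/15)*(-11))/(-4776) = 67*(-11/32) - 11/15*(-1/4776) = -737/32 + 11/71640 = -6599791/286560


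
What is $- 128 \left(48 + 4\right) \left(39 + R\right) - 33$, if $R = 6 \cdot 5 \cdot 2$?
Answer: $-658977$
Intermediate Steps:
$R = 60$ ($R = 30 \cdot 2 = 60$)
$- 128 \left(48 + 4\right) \left(39 + R\right) - 33 = - 128 \left(48 + 4\right) \left(39 + 60\right) - 33 = - 128 \cdot 52 \cdot 99 - 33 = \left(-128\right) 5148 - 33 = -658944 - 33 = -658977$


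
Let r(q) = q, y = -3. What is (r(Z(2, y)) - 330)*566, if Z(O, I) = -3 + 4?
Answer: -186214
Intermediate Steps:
Z(O, I) = 1
(r(Z(2, y)) - 330)*566 = (1 - 330)*566 = -329*566 = -186214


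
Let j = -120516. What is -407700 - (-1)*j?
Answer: -528216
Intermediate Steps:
-407700 - (-1)*j = -407700 - (-1)*(-120516) = -407700 - 1*120516 = -407700 - 120516 = -528216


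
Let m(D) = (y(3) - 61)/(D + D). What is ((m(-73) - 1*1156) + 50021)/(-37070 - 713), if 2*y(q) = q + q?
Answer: -3567174/2758159 ≈ -1.2933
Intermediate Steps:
y(q) = q (y(q) = (q + q)/2 = (2*q)/2 = q)
m(D) = -29/D (m(D) = (3 - 61)/(D + D) = -58*1/(2*D) = -29/D)
((m(-73) - 1*1156) + 50021)/(-37070 - 713) = ((-29/(-73) - 1*1156) + 50021)/(-37070 - 713) = ((-29*(-1/73) - 1156) + 50021)/(-37783) = ((29/73 - 1156) + 50021)*(-1/37783) = (-84359/73 + 50021)*(-1/37783) = (3567174/73)*(-1/37783) = -3567174/2758159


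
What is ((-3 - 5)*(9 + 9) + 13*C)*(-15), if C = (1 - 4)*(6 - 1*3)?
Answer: 3915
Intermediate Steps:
C = -9 (C = -3*(6 - 3) = -3*3 = -9)
((-3 - 5)*(9 + 9) + 13*C)*(-15) = ((-3 - 5)*(9 + 9) + 13*(-9))*(-15) = (-8*18 - 117)*(-15) = (-144 - 117)*(-15) = -261*(-15) = 3915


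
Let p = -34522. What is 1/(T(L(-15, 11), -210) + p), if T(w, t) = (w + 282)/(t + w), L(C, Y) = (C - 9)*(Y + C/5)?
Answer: -67/2312989 ≈ -2.8967e-5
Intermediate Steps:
L(C, Y) = (-9 + C)*(Y + C/5) (L(C, Y) = (-9 + C)*(Y + C*(⅕)) = (-9 + C)*(Y + C/5))
T(w, t) = (282 + w)/(t + w)
1/(T(L(-15, 11), -210) + p) = 1/((282 + (-9*11 - 9/5*(-15) + (⅕)*(-15)² - 15*11))/(-210 + (-9*11 - 9/5*(-15) + (⅕)*(-15)² - 15*11)) - 34522) = 1/((282 + (-99 + 27 + (⅕)*225 - 165))/(-210 + (-99 + 27 + (⅕)*225 - 165)) - 34522) = 1/((282 + (-99 + 27 + 45 - 165))/(-210 + (-99 + 27 + 45 - 165)) - 34522) = 1/((282 - 192)/(-210 - 192) - 34522) = 1/(90/(-402) - 34522) = 1/(-1/402*90 - 34522) = 1/(-15/67 - 34522) = 1/(-2312989/67) = -67/2312989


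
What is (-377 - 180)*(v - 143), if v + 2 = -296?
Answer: 245637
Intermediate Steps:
v = -298 (v = -2 - 296 = -298)
(-377 - 180)*(v - 143) = (-377 - 180)*(-298 - 143) = -557*(-441) = 245637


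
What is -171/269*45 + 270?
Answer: 64935/269 ≈ 241.39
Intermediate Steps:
-171/269*45 + 270 = -7695/269 + 270 = 64935/269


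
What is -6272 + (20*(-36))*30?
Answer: -27872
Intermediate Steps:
-6272 + (20*(-36))*30 = -6272 - 720*30 = -6272 - 21600 = -27872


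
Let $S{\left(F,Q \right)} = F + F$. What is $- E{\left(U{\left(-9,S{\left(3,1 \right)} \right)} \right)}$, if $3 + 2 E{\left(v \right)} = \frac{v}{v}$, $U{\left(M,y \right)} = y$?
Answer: $1$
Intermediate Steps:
$S{\left(F,Q \right)} = 2 F$
$E{\left(v \right)} = -1$ ($E{\left(v \right)} = - \frac{3}{2} + \frac{v \frac{1}{v}}{2} = - \frac{3}{2} + \frac{1}{2} \cdot 1 = - \frac{3}{2} + \frac{1}{2} = -1$)
$- E{\left(U{\left(-9,S{\left(3,1 \right)} \right)} \right)} = \left(-1\right) \left(-1\right) = 1$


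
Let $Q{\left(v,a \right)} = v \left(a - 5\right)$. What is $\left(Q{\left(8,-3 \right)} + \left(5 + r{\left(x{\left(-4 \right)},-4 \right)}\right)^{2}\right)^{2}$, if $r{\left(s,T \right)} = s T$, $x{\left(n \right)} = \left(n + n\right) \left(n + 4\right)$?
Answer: $1521$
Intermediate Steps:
$Q{\left(v,a \right)} = v \left(-5 + a\right)$
$x{\left(n \right)} = 2 n \left(4 + n\right)$
$r{\left(s,T \right)} = T s$
$\left(Q{\left(8,-3 \right)} + \left(5 + r{\left(x{\left(-4 \right)},-4 \right)}\right)^{2}\right)^{2} = \left(8 \left(-5 - 3\right) + \left(5 - 4 \cdot 2 \left(-4\right) \left(4 - 4\right)\right)^{2}\right)^{2} = \left(8 \left(-8\right) + \left(5 - 4 \cdot 2 \left(-4\right) 0\right)^{2}\right)^{2} = \left(-64 + \left(5 - 0\right)^{2}\right)^{2} = \left(-64 + \left(5 + 0\right)^{2}\right)^{2} = \left(-64 + 5^{2}\right)^{2} = \left(-64 + 25\right)^{2} = \left(-39\right)^{2} = 1521$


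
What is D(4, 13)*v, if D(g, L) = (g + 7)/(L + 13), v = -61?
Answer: -671/26 ≈ -25.808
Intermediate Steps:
D(g, L) = (7 + g)/(13 + L)
D(4, 13)*v = ((7 + 4)/(13 + 13))*(-61) = (11/26)*(-61) = -671/26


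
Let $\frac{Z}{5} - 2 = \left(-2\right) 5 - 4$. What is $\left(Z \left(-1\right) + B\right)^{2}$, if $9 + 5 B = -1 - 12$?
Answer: $\frac{77284}{25} \approx 3091.4$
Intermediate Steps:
$Z = -60$ ($Z = 10 + 5 \left(\left(-2\right) 5 - 4\right) = 10 + 5 \left(-10 - 4\right) = 10 + 5 \left(-14\right) = 10 - 70 = -60$)
$B = - \frac{22}{5}$ ($B = - \frac{9}{5} + \frac{-1 - 12}{5} = - \frac{9}{5} + \frac{1}{5} \left(-13\right) = - \frac{9}{5} - \frac{13}{5} = - \frac{22}{5} \approx -4.4$)
$\left(Z \left(-1\right) + B\right)^{2} = \left(\left(-60\right) \left(-1\right) - \frac{22}{5}\right)^{2} = \left(60 - \frac{22}{5}\right)^{2} = \left(\frac{278}{5}\right)^{2} = \frac{77284}{25}$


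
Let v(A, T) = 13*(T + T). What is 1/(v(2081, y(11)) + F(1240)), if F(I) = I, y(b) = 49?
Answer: 1/2514 ≈ 0.00039777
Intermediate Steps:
v(A, T) = 26*T (v(A, T) = 13*(2*T) = 26*T)
1/(v(2081, y(11)) + F(1240)) = 1/(26*49 + 1240) = 1/(1274 + 1240) = 1/2514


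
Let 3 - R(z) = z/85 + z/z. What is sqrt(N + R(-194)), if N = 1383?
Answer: sqrt(10023115)/85 ≈ 37.246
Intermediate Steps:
R(z) = 2 - z/85 (R(z) = 3 - (z/85 + z/z) = 3 - (z*(1/85) + 1) = 3 - (z/85 + 1) = 3 - (1 + z/85) = 3 + (-1 - z/85) = 2 - z/85)
sqrt(N + R(-194)) = sqrt(1383 + (2 - 1/85*(-194))) = sqrt(1383 + (2 + 194/85)) = sqrt(1383 + 364/85) = sqrt(117919/85) = sqrt(10023115)/85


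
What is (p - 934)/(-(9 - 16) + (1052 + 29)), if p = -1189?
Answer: -2123/1088 ≈ -1.9513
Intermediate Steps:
(p - 934)/(-(9 - 16) + (1052 + 29)) = (-1189 - 934)/(-(9 - 16) + (1052 + 29)) = -2123/(-1*(-7) + 1081) = -2123/(7 + 1081) = -2123/1088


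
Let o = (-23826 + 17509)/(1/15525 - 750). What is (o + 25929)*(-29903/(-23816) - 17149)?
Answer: -61668797763846733263/138653763092 ≈ -4.4477e+8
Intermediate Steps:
o = 98071425/11643749 (o = -6317/(1/15525 - 750) = -6317/(-11643749/15525) = -6317*(-15525/11643749) = 98071425/11643749 ≈ 8.4227)
(o + 25929)*(-29903/(-23816) - 17149) = (98071425/11643749 + 25929)*(-29903/(-23816) - 17149) = 302008839246*(-29903*(-1/23816) - 17149)/11643749 = 302008839246*(29903/23816 - 17149)/11643749 = (302008839246/11643749)*(-408390681/23816) = -61668797763846733263/138653763092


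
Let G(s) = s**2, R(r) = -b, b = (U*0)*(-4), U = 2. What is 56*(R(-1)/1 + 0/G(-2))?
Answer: 0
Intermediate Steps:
b = 0 (b = (2*0)*(-4) = 0*(-4) = 0)
R(r) = 0 (R(r) = -1*0 = 0)
56*(R(-1)/1 + 0/G(-2)) = 56*(0/1 + 0/((-2)**2)) = 56*(0*1 + 0/4) = 56*(0 + 0*(1/4)) = 56*(0 + 0) = 56*0 = 0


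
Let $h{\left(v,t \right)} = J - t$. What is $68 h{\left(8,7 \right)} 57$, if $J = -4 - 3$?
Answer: $-54264$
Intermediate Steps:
$J = -7$ ($J = -4 - 3 = -7$)
$h{\left(v,t \right)} = -7 - t$
$68 h{\left(8,7 \right)} 57 = 68 \left(-7 - 7\right) 57 = 68 \left(-14\right) 57 = \left(-952\right) 57 = -54264$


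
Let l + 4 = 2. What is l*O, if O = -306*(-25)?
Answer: -15300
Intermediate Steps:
l = -2 (l = -4 + 2 = -2)
O = 7650
l*O = -2*7650 = -15300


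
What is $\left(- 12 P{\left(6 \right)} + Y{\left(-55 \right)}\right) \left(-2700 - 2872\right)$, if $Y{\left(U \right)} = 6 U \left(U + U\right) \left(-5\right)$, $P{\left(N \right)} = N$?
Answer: $1011719184$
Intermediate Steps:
$Y{\left(U \right)} = - 60 U^{2}$ ($Y{\left(U \right)} = 6 U 2 U \left(-5\right) = 6 \cdot 2 U^{2} \left(-5\right) = 12 U^{2} \left(-5\right) = - 60 U^{2}$)
$\left(- 12 P{\left(6 \right)} + Y{\left(-55 \right)}\right) \left(-2700 - 2872\right) = \left(\left(-12\right) 6 - 60 \left(-55\right)^{2}\right) \left(-2700 - 2872\right) = \left(-72 - 181500\right) \left(-5572\right) = \left(-181572\right) \left(-5572\right) = 1011719184$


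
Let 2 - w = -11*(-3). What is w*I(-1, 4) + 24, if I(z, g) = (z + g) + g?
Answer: -193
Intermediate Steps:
I(z, g) = z + 2*g (I(z, g) = (g + z) + g = z + 2*g)
w = -31 (w = 2 - (-11)*(-3) = 2 - 1*33 = 2 - 33 = -31)
w*I(-1, 4) + 24 = -31*(-1 + 2*4) + 24 = -31*(-1 + 8) + 24 = -31*7 + 24 = -217 + 24 = -193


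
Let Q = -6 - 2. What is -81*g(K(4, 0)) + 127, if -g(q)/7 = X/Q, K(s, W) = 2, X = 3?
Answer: -685/8 ≈ -85.625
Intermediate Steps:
Q = -8
g(q) = 21/8 (g(q) = -21/(-8) = -21*(-1)/8 = -7*(-3/8) = 21/8)
-81*g(K(4, 0)) + 127 = -81*21/8 + 127 = -1701/8 + 127 = -685/8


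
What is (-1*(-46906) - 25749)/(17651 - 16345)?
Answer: 21157/1306 ≈ 16.200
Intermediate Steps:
(-1*(-46906) - 25749)/(17651 - 16345) = (46906 - 25749)/1306 = 21157*(1/1306) = 21157/1306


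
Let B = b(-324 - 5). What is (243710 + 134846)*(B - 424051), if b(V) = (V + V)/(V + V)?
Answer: -160526671800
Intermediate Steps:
b(V) = 1 (b(V) = (2*V)/((2*V)) = (2*V)*(1/(2*V)) = 1)
B = 1
(243710 + 134846)*(B - 424051) = (243710 + 134846)*(1 - 424051) = 378556*(-424050) = -160526671800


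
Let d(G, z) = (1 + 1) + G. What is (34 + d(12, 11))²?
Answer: 2304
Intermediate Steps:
d(G, z) = 2 + G
(34 + d(12, 11))² = (34 + (2 + 12))² = (34 + 14)² = 48² = 2304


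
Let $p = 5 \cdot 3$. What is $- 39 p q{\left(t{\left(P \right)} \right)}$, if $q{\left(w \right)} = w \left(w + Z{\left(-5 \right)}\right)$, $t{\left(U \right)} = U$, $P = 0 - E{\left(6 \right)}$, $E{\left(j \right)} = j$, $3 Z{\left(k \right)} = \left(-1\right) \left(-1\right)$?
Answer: $-19890$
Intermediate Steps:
$Z{\left(k \right)} = \frac{1}{3}$ ($Z{\left(k \right)} = \frac{\left(-1\right) \left(-1\right)}{3} = \frac{1}{3} \cdot 1 = \frac{1}{3}$)
$P = -6$ ($P = 0 - 6 = -6$)
$q{\left(w \right)} = w \left(\frac{1}{3} + w\right)$ ($q{\left(w \right)} = w \left(w + \frac{1}{3}\right) = w \left(\frac{1}{3} + w\right)$)
$p = 15$
$- 39 p q{\left(t{\left(P \right)} \right)} = \left(-39\right) 15 \left(- 6 \left(\frac{1}{3} - 6\right)\right) = - 585 \left(\left(-6\right) \left(- \frac{17}{3}\right)\right) = \left(-585\right) 34 = -19890$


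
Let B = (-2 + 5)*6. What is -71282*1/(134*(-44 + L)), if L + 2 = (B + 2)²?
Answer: -35641/23718 ≈ -1.5027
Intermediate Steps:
B = 18 (B = 3*6 = 18)
L = 398 (L = -2 + (18 + 2)² = -2 + 20² = -2 + 400 = 398)
-71282*1/(134*(-44 + L)) = -71282*1/(134*(-44 + 398)) = -71282/(134*354) = -71282/47436 = -71282*1/47436 = -35641/23718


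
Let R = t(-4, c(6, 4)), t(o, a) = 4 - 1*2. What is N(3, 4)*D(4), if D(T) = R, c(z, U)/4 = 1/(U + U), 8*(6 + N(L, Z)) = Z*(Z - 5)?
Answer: -13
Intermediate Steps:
N(L, Z) = -6 + Z*(-5 + Z)/8 (N(L, Z) = -6 + (Z*(Z - 5))/8 = -6 + (Z*(-5 + Z))/8 = -6 + Z*(-5 + Z)/8)
c(z, U) = 2/U (c(z, U) = 4/(U + U) = 4/((2*U)) = 4*(1/(2*U)) = 2/U)
t(o, a) = 2 (t(o, a) = 4 - 2 = 2)
R = 2
D(T) = 2
N(3, 4)*D(4) = (-6 - 5/8*4 + (⅛)*4²)*2 = (-6 - 5/2 + (⅛)*16)*2 = (-6 - 5/2 + 2)*2 = -13/2*2 = -13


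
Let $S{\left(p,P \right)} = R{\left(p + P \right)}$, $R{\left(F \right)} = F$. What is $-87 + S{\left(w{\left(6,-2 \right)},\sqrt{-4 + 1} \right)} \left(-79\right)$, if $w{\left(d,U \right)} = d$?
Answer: $-561 - 79 i \sqrt{3} \approx -561.0 - 136.83 i$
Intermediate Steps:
$S{\left(p,P \right)} = P + p$ ($S{\left(p,P \right)} = p + P = P + p$)
$-87 + S{\left(w{\left(6,-2 \right)},\sqrt{-4 + 1} \right)} \left(-79\right) = -87 + \left(\sqrt{-4 + 1} + 6\right) \left(-79\right) = -87 + \left(\sqrt{-3} + 6\right) \left(-79\right) = -87 + \left(i \sqrt{3} + 6\right) \left(-79\right) = -87 + \left(6 + i \sqrt{3}\right) \left(-79\right) = -87 - \left(474 + 79 i \sqrt{3}\right) = -561 - 79 i \sqrt{3}$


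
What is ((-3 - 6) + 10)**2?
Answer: 1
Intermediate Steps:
((-3 - 6) + 10)**2 = (-9 + 10)**2 = 1**2 = 1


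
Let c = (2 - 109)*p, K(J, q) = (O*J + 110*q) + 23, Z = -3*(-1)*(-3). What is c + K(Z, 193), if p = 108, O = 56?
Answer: 9193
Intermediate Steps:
Z = -9 (Z = 3*(-3) = -9)
K(J, q) = 23 + 56*J + 110*q (K(J, q) = (56*J + 110*q) + 23 = 23 + 56*J + 110*q)
c = -11556 (c = (2 - 109)*108 = -107*108 = -11556)
c + K(Z, 193) = -11556 + (23 + 56*(-9) + 110*193) = -11556 + (23 - 504 + 21230) = -11556 + 20749 = 9193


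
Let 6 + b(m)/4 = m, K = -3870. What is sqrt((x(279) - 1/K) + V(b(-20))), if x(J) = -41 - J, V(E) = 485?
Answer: sqrt(274576930)/1290 ≈ 12.845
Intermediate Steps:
b(m) = -24 + 4*m
sqrt((x(279) - 1/K) + V(b(-20))) = sqrt(((-41 - 1*279) - 1/(-3870)) + 485) = sqrt(((-41 - 279) - 1*(-1/3870)) + 485) = sqrt((-320 + 1/3870) + 485) = sqrt(-1238399/3870 + 485) = sqrt(638551/3870) = sqrt(274576930)/1290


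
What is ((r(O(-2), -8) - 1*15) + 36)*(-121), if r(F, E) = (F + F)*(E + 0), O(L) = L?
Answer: -6413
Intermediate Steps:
r(F, E) = 2*E*F (r(F, E) = (2*F)*E = 2*E*F)
((r(O(-2), -8) - 1*15) + 36)*(-121) = ((2*(-8)*(-2) - 1*15) + 36)*(-121) = ((32 - 15) + 36)*(-121) = (17 + 36)*(-121) = 53*(-121) = -6413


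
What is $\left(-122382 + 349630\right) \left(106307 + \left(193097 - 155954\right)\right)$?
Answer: $32598725600$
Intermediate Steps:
$\left(-122382 + 349630\right) \left(106307 + \left(193097 - 155954\right)\right) = 227248 \left(106307 + \left(193097 - 155954\right)\right) = 227248 \left(106307 + 37143\right) = 227248 \cdot 143450 = 32598725600$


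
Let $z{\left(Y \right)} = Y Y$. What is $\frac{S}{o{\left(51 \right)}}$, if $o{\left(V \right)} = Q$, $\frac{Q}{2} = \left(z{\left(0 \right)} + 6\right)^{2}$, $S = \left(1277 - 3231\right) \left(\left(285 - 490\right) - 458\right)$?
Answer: $\frac{215917}{12} \approx 17993.0$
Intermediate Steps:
$z{\left(Y \right)} = Y^{2}$
$S = 1295502$ ($S = - 1954 \left(\left(285 - 490\right) - 458\right) = - 1954 \left(-205 - 458\right) = \left(-1954\right) \left(-663\right) = 1295502$)
$Q = 72$ ($Q = 2 \left(0^{2} + 6\right)^{2} = 2 \left(0 + 6\right)^{2} = 2 \cdot 6^{2} = 2 \cdot 36 = 72$)
$o{\left(V \right)} = 72$
$\frac{S}{o{\left(51 \right)}} = \frac{1295502}{72} = 1295502 \cdot \frac{1}{72} = \frac{215917}{12}$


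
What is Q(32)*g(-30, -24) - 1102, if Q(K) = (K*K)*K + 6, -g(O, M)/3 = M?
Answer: 2358626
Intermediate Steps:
g(O, M) = -3*M
Q(K) = 6 + K³ (Q(K) = K²*K + 6 = K³ + 6 = 6 + K³)
Q(32)*g(-30, -24) - 1102 = (6 + 32³)*(-3*(-24)) - 1102 = (6 + 32768)*72 - 1102 = 32774*72 - 1102 = 2359728 - 1102 = 2358626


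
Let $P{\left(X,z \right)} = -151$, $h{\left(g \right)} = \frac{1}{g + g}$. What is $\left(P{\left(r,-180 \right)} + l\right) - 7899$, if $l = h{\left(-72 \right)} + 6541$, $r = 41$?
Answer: $- \frac{217297}{144} \approx -1509.0$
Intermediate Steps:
$h{\left(g \right)} = \frac{1}{2 g}$
$l = \frac{941903}{144}$ ($l = \frac{1}{2 \left(-72\right)} + 6541 = \frac{1}{2} \left(- \frac{1}{72}\right) + 6541 = - \frac{1}{144} + 6541 = \frac{941903}{144} \approx 6541.0$)
$\left(P{\left(r,-180 \right)} + l\right) - 7899 = \left(-151 + \frac{941903}{144}\right) - 7899 = \frac{920159}{144} - 7899 = - \frac{217297}{144}$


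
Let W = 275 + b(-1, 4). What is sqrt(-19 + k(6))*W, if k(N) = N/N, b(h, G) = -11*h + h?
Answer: 855*I*sqrt(2) ≈ 1209.2*I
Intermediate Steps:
b(h, G) = -10*h
k(N) = 1
W = 285 (W = 275 - 10*(-1) = 275 + 10 = 285)
sqrt(-19 + k(6))*W = sqrt(-19 + 1)*285 = sqrt(-18)*285 = (3*I*sqrt(2))*285 = 855*I*sqrt(2)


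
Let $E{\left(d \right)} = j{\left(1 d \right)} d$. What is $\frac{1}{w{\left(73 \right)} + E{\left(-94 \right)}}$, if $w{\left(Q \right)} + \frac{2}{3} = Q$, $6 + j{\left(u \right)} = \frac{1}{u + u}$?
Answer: $\frac{6}{3821} \approx 0.0015703$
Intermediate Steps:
$j{\left(u \right)} = -6 + \frac{1}{2 u}$ ($j{\left(u \right)} = -6 + \frac{1}{u + u} = -6 + \frac{1}{2 u}$)
$w{\left(Q \right)} = - \frac{2}{3} + Q$
$E{\left(d \right)} = d \left(-6 + \frac{1}{2 d}\right)$ ($E{\left(d \right)} = \left(-6 + \frac{1}{2 \cdot 1 d}\right) d = \left(-6 + \frac{1}{2 d}\right) d = d \left(-6 + \frac{1}{2 d}\right)$)
$\frac{1}{w{\left(73 \right)} + E{\left(-94 \right)}} = \frac{1}{\left(- \frac{2}{3} + 73\right) + \left(\frac{1}{2} - -564\right)} = \frac{1}{\frac{217}{3} + \left(\frac{1}{2} + 564\right)} = \frac{1}{\frac{217}{3} + \frac{1129}{2}} = \frac{1}{\frac{3821}{6}} = \frac{6}{3821}$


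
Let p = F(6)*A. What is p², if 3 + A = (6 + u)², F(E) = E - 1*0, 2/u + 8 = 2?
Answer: 274576/9 ≈ 30508.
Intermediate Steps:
u = -⅓ (u = 2/(-8 + 2) = 2/(-6) = 2*(-⅙) = -⅓ ≈ -0.33333)
F(E) = E (F(E) = E + 0 = E)
A = 262/9 (A = -3 + (6 - ⅓)² = -3 + (17/3)² = -3 + 289/9 = 262/9 ≈ 29.111)
p = 524/3 (p = 6*(262/9) = 524/3 ≈ 174.67)
p² = (524/3)² = 274576/9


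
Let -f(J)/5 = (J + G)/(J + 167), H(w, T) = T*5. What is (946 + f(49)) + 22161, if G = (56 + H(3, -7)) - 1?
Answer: 1663589/72 ≈ 23105.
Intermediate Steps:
H(w, T) = 5*T
G = 20 (G = (56 + 5*(-7)) - 1 = (56 - 35) - 1 = 21 - 1 = 20)
f(J) = -5*(20 + J)/(167 + J) (f(J) = -5*(J + 20)/(J + 167) = -5*(20 + J)/(167 + J))
(946 + f(49)) + 22161 = (946 + 5*(-20 - 1*49)/(167 + 49)) + 22161 = (946 + 5*(-20 - 49)/216) + 22161 = (946 + 5*(1/216)*(-69)) + 22161 = (946 - 115/72) + 22161 = 67997/72 + 22161 = 1663589/72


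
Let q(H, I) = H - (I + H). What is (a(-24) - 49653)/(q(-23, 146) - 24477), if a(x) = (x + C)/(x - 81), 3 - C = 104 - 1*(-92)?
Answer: 744764/369345 ≈ 2.0164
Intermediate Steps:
C = -193 (C = 3 - (104 - 1*(-92)) = 3 - (104 + 92) = 3 - 1*196 = 3 - 196 = -193)
q(H, I) = -I (q(H, I) = H - (H + I) = H + (-H - I) = -I)
a(x) = (-193 + x)/(-81 + x) (a(x) = (x - 193)/(x - 81) = (-193 + x)/(-81 + x))
(a(-24) - 49653)/(q(-23, 146) - 24477) = ((-193 - 24)/(-81 - 24) - 49653)/(-1*146 - 24477) = (-217/(-105) - 49653)/(-146 - 24477) = (-1/105*(-217) - 49653)/(-24623) = (31/15 - 49653)*(-1/24623) = -744764/15*(-1/24623) = 744764/369345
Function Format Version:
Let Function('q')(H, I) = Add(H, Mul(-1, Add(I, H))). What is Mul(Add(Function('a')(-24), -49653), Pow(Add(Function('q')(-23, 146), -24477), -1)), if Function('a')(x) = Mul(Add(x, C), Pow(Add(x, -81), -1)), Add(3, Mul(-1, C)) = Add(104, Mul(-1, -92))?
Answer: Rational(744764, 369345) ≈ 2.0164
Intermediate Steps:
C = -193 (C = Add(3, Mul(-1, Add(104, Mul(-1, -92)))) = Add(3, Mul(-1, Add(104, 92))) = Add(3, Mul(-1, 196)) = Add(3, -196) = -193)
Function('q')(H, I) = Mul(-1, I) (Function('q')(H, I) = Add(H, Mul(-1, Add(H, I))) = Add(H, Add(Mul(-1, H), Mul(-1, I))) = Mul(-1, I))
Function('a')(x) = Mul(Pow(Add(-81, x), -1), Add(-193, x)) (Function('a')(x) = Mul(Add(x, -193), Pow(Add(x, -81), -1)) = Mul(Add(-193, x), Pow(Add(-81, x), -1)) = Mul(Pow(Add(-81, x), -1), Add(-193, x)))
Mul(Add(Function('a')(-24), -49653), Pow(Add(Function('q')(-23, 146), -24477), -1)) = Mul(Add(Mul(Pow(Add(-81, -24), -1), Add(-193, -24)), -49653), Pow(Add(Mul(-1, 146), -24477), -1)) = Mul(Add(Mul(Pow(-105, -1), -217), -49653), Pow(Add(-146, -24477), -1)) = Mul(Add(Mul(Rational(-1, 105), -217), -49653), Pow(-24623, -1)) = Mul(Add(Rational(31, 15), -49653), Rational(-1, 24623)) = Mul(Rational(-744764, 15), Rational(-1, 24623)) = Rational(744764, 369345)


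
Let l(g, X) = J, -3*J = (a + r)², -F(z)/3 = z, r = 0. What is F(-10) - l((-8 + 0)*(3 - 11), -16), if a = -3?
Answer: 33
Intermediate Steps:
F(z) = -3*z
J = -3 (J = -(-3 + 0)²/3 = -⅓*(-3)² = -⅓*9 = -3)
l(g, X) = -3
F(-10) - l((-8 + 0)*(3 - 11), -16) = -3*(-10) - 1*(-3) = 30 + 3 = 33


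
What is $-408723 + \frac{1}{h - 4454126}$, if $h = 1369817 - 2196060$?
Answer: $- \frac{2158208258788}{5280369} \approx -4.0872 \cdot 10^{5}$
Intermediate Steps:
$h = -826243$ ($h = 1369817 - 2196060 = -826243$)
$-408723 + \frac{1}{h - 4454126} = -408723 + \frac{1}{-826243 - 4454126} = -408723 + \frac{1}{-5280369} = -408723 - \frac{1}{5280369} = - \frac{2158208258788}{5280369}$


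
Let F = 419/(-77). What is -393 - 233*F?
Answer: 67366/77 ≈ 874.88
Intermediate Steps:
F = -419/77 (F = 419*(-1/77) = -419/77 ≈ -5.4416)
-393 - 233*F = -393 - 233*(-419/77) = -393 + 97627/77 = 67366/77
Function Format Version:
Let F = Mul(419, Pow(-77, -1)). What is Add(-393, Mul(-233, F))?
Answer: Rational(67366, 77) ≈ 874.88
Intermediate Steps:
F = Rational(-419, 77) (F = Mul(419, Rational(-1, 77)) = Rational(-419, 77) ≈ -5.4416)
Add(-393, Mul(-233, F)) = Add(-393, Mul(-233, Rational(-419, 77))) = Add(-393, Rational(97627, 77)) = Rational(67366, 77)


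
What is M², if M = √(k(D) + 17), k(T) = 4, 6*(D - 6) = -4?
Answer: 21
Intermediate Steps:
D = 16/3 (D = 6 + (⅙)*(-4) = 6 - ⅔ = 16/3 ≈ 5.3333)
M = √21 (M = √(4 + 17) = √21 ≈ 4.5826)
M² = (√21)² = 21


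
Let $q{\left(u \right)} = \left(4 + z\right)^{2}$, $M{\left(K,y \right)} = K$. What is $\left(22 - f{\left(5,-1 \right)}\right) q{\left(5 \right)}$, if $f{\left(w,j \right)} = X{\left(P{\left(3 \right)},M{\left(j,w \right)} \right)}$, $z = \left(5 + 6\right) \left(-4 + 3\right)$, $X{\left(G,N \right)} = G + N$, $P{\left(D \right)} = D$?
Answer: $980$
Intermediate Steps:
$z = -11$ ($z = 11 \left(-1\right) = -11$)
$q{\left(u \right)} = 49$ ($q{\left(u \right)} = \left(4 - 11\right)^{2} = \left(-7\right)^{2} = 49$)
$f{\left(w,j \right)} = 3 + j$
$\left(22 - f{\left(5,-1 \right)}\right) q{\left(5 \right)} = \left(22 - \left(3 - 1\right)\right) 49 = \left(22 - 2\right) 49 = 20 \cdot 49 = 980$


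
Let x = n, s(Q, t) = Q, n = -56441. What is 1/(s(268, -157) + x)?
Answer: -1/56173 ≈ -1.7802e-5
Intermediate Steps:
x = -56441
1/(s(268, -157) + x) = 1/(268 - 56441) = 1/(-56173) = -1/56173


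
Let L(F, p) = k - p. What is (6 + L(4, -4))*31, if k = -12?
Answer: -62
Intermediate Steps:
L(F, p) = -12 - p
(6 + L(4, -4))*31 = (6 + (-12 - 1*(-4)))*31 = (6 + (-12 + 4))*31 = (6 - 8)*31 = -2*31 = -62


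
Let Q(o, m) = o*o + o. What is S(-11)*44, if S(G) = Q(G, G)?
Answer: 4840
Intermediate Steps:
Q(o, m) = o + o² (Q(o, m) = o² + o = o + o²)
S(G) = G*(1 + G)
S(-11)*44 = -11*(1 - 11)*44 = -11*(-10)*44 = 110*44 = 4840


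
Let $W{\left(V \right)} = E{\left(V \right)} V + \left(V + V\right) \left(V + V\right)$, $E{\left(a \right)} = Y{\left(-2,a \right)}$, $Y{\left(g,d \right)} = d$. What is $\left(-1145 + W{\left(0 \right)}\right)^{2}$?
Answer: $1311025$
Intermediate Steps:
$E{\left(a \right)} = a$
$W{\left(V \right)} = 5 V^{2}$ ($W{\left(V \right)} = V V + \left(V + V\right) \left(V + V\right) = V^{2} + 2 V 2 V = V^{2} + 4 V^{2} = 5 V^{2}$)
$\left(-1145 + W{\left(0 \right)}\right)^{2} = \left(-1145 + 5 \cdot 0^{2}\right)^{2} = \left(-1145 + 5 \cdot 0\right)^{2} = \left(-1145 + 0\right)^{2} = \left(-1145\right)^{2} = 1311025$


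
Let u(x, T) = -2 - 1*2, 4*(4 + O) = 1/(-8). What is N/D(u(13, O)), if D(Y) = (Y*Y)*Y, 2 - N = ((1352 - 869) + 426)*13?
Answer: 11815/64 ≈ 184.61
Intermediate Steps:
N = -11815 (N = 2 - ((1352 - 869) + 426)*13 = 2 - (483 + 426)*13 = 2 - 909*13 = 2 - 1*11817 = 2 - 11817 = -11815)
O = -129/32 (O = -4 + (¼)/(-8) = -4 + (¼)*(-⅛) = -4 - 1/32 = -129/32 ≈ -4.0313)
u(x, T) = -4 (u(x, T) = -2 - 2 = -4)
D(Y) = Y³ (D(Y) = Y²*Y = Y³)
N/D(u(13, O)) = -11815/((-4)³) = -11815/(-64) = -11815*(-1/64) = 11815/64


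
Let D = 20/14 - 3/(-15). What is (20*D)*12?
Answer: 2736/7 ≈ 390.86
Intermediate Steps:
D = 57/35 (D = 20*(1/14) - 3*(-1/15) = 10/7 + 1/5 = 57/35 ≈ 1.6286)
(20*D)*12 = (20*(57/35))*12 = (228/7)*12 = 2736/7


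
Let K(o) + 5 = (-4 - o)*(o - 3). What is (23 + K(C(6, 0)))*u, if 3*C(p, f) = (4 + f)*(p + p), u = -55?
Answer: 13310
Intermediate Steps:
C(p, f) = 2*p*(4 + f)/3 (C(p, f) = ((4 + f)*(p + p))/3 = ((4 + f)*(2*p))/3 = (2*p*(4 + f))/3 = 2*p*(4 + f)/3)
K(o) = -5 + (-4 - o)*(-3 + o) (K(o) = -5 + (-4 - o)*(o - 3) = -5 + (-4 - o)*(-3 + o))
(23 + K(C(6, 0)))*u = (23 + (7 - 2*6*(4 + 0)/3 - ((2/3)*6*(4 + 0))**2))*(-55) = (23 + (7 - 2*6*4/3 - ((2/3)*6*4)**2))*(-55) = (23 + (7 - 1*16 - 1*16**2))*(-55) = (23 + (7 - 16 - 1*256))*(-55) = (23 + (7 - 16 - 256))*(-55) = (23 - 265)*(-55) = -242*(-55) = 13310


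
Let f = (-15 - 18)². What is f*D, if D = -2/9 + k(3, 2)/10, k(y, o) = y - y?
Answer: -242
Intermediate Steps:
k(y, o) = 0
f = 1089 (f = (-33)² = 1089)
D = -2/9 (D = -2/9 + 0/10 = -2*⅑ + 0*(⅒) = -2/9 + 0 = -2/9 ≈ -0.22222)
f*D = 1089*(-2/9) = -242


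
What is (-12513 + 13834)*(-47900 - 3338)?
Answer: -67685398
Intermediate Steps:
(-12513 + 13834)*(-47900 - 3338) = 1321*(-51238) = -67685398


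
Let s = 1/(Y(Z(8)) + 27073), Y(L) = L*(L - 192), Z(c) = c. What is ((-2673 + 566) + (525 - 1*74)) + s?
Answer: -42395255/25601 ≈ -1656.0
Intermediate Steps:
Y(L) = L*(-192 + L)
s = 1/25601 (s = 1/(8*(-192 + 8) + 27073) = 1/(8*(-184) + 27073) = 1/(-1472 + 27073) = 1/25601 ≈ 3.9061e-5)
((-2673 + 566) + (525 - 1*74)) + s = ((-2673 + 566) + (525 - 1*74)) + 1/25601 = (-2107 + (525 - 74)) + 1/25601 = (-2107 + 451) + 1/25601 = -1656 + 1/25601 = -42395255/25601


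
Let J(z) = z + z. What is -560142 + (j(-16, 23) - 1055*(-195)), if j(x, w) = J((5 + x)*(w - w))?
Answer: -354417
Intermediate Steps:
J(z) = 2*z
j(x, w) = 0 (j(x, w) = 2*((5 + x)*(w - w)) = 2*((5 + x)*0) = 2*0 = 0)
-560142 + (j(-16, 23) - 1055*(-195)) = -560142 + (0 - 1055*(-195)) = -560142 + (0 + 205725) = -560142 + 205725 = -354417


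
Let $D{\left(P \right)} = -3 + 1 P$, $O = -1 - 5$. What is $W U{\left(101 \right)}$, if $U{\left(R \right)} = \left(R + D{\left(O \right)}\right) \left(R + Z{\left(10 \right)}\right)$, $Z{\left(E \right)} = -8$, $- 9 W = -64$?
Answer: $\frac{182528}{3} \approx 60843.0$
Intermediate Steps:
$W = \frac{64}{9}$ ($W = \left(- \frac{1}{9}\right) \left(-64\right) = \frac{64}{9} \approx 7.1111$)
$O = -6$
$D{\left(P \right)} = -3 + P$
$U{\left(R \right)} = \left(-9 + R\right) \left(-8 + R\right)$ ($U{\left(R \right)} = \left(R - 9\right) \left(R - 8\right) = \left(R - 9\right) \left(-8 + R\right) = \left(-9 + R\right) \left(-8 + R\right)$)
$W U{\left(101 \right)} = \frac{64 \left(72 + 101^{2} - 1717\right)}{9} = \frac{64 \left(72 + 10201 - 1717\right)}{9} = \frac{64}{9} \cdot 8556 = \frac{182528}{3}$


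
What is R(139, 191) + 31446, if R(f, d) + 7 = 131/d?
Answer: 6004980/191 ≈ 31440.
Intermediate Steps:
R(f, d) = -7 + 131/d
R(139, 191) + 31446 = (-7 + 131/191) + 31446 = -1206/191 + 31446 = 6004980/191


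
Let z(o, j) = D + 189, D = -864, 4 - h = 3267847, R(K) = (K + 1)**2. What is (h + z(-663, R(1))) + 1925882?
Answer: -1342636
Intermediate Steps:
R(K) = (1 + K)**2
h = -3267843 (h = 4 - 1*3267847 = 4 - 3267847 = -3267843)
z(o, j) = -675 (z(o, j) = -864 + 189 = -675)
(h + z(-663, R(1))) + 1925882 = (-3267843 - 675) + 1925882 = -3268518 + 1925882 = -1342636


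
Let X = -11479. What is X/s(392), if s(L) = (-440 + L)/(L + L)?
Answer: 562471/3 ≈ 1.8749e+5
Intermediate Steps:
s(L) = (-440 + L)/(2*L) (s(L) = (-440 + L)/((2*L)) = (-440 + L)*(1/(2*L)) = (-440 + L)/(2*L))
X/s(392) = -11479*784/(-440 + 392) = -11479/((1/2)*(1/392)*(-48)) = -11479/(-3/49) = -11479*(-49/3) = 562471/3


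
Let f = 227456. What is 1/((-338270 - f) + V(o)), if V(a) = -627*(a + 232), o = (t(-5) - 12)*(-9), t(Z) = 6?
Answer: -1/745048 ≈ -1.3422e-6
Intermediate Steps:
o = 54 (o = (6 - 12)*(-9) = -6*(-9) = 54)
V(a) = -145464 - 627*a (V(a) = -627*(232 + a) = -145464 - 627*a)
1/((-338270 - f) + V(o)) = 1/((-338270 - 1*227456) + (-145464 - 627*54)) = 1/((-338270 - 227456) + (-145464 - 33858)) = 1/(-565726 - 179322) = 1/(-745048) = -1/745048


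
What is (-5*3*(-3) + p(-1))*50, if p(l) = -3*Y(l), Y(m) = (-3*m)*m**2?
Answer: 1800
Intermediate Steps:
Y(m) = -3*m**3
p(l) = 9*l**3 (p(l) = -(-9)*l**3 = 9*l**3)
(-5*3*(-3) + p(-1))*50 = (-5*3*(-3) + 9*(-1)**3)*50 = (-15*(-3) + 9*(-1))*50 = (45 - 9)*50 = 36*50 = 1800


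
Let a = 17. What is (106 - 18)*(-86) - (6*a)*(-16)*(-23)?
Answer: -45104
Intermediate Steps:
(106 - 18)*(-86) - (6*a)*(-16)*(-23) = (106 - 18)*(-86) - (6*17)*(-16)*(-23) = 88*(-86) - 102*(-16)*(-23) = -7568 - (-1632)*(-23) = -7568 - 1*37536 = -7568 - 37536 = -45104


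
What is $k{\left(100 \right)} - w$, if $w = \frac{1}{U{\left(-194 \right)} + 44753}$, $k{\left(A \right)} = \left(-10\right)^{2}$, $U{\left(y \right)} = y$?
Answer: $\frac{4455899}{44559} \approx 100.0$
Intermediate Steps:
$k{\left(A \right)} = 100$
$w = \frac{1}{44559}$ ($w = \frac{1}{-194 + 44753} = \frac{1}{44559} \approx 2.2442 \cdot 10^{-5}$)
$k{\left(100 \right)} - w = 100 - \frac{1}{44559} = \frac{4455899}{44559}$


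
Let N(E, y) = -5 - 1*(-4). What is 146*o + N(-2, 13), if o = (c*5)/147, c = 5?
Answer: 3503/147 ≈ 23.830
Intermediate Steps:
N(E, y) = -1 (N(E, y) = -5 + 4 = -1)
o = 25/147 (o = (5*5)/147 = 25*(1/147) = 25/147 ≈ 0.17007)
146*o + N(-2, 13) = 146*(25/147) - 1 = 3650/147 - 1 = 3503/147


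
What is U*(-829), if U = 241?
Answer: -199789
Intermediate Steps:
U*(-829) = 241*(-829) = -199789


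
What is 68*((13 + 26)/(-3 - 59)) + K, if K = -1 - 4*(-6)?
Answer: -613/31 ≈ -19.774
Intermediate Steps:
K = 23 (K = -1 + 24 = 23)
68*((13 + 26)/(-3 - 59)) + K = 68*((13 + 26)/(-3 - 59)) + 23 = 68*(39/(-62)) + 23 = 68*(39*(-1/62)) + 23 = 68*(-39/62) + 23 = -1326/31 + 23 = -613/31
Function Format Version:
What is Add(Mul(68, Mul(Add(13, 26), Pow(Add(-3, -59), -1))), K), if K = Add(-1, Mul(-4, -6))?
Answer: Rational(-613, 31) ≈ -19.774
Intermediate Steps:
K = 23 (K = Add(-1, 24) = 23)
Add(Mul(68, Mul(Add(13, 26), Pow(Add(-3, -59), -1))), K) = Add(Mul(68, Mul(Add(13, 26), Pow(Add(-3, -59), -1))), 23) = Add(Mul(68, Mul(39, Pow(-62, -1))), 23) = Add(Mul(68, Mul(39, Rational(-1, 62))), 23) = Add(Mul(68, Rational(-39, 62)), 23) = Add(Rational(-1326, 31), 23) = Rational(-613, 31)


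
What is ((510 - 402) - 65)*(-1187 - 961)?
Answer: -92364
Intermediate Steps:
((510 - 402) - 65)*(-1187 - 961) = (108 - 65)*(-2148) = 43*(-2148) = -92364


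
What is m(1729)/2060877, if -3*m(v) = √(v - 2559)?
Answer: -I*√830/6182631 ≈ -4.6598e-6*I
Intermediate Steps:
m(v) = -√(-2559 + v)/3 (m(v) = -√(v - 2559)/3 = -√(-2559 + v)/3)
m(1729)/2060877 = -√(-2559 + 1729)/3/2060877 = -I*√830/3*(1/2060877) = -I*√830/6182631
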